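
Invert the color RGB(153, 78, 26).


Invert: (255-R, 255-G, 255-B)
R: 255-153 = 102
G: 255-78 = 177
B: 255-26 = 229
= RGB(102, 177, 229)


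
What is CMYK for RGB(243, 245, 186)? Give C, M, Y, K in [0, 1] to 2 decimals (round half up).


R'=243/255≈0.9529, G'=245/255≈0.9608, B'=186/255≈0.7294
K = 1 - max(R',G',B') = 1 - 245/255 = 10/255 = 0.03921… → 0.04
(1-R'-K)/(1-K) simplifies to (max-R)/max with max = 245:
C = (245-243)/245 = 2/245 = 0.00816… → 0.01
M = (245-245)/245 = 0/245 = 0 → 0.00
Y = (245-186)/245 = 59/245 = 0.24081… → 0.24
= CMYK(0.01, 0.00, 0.24, 0.04)


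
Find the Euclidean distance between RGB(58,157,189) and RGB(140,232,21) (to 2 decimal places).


d = √[(R₁-R₂)² + (G₁-G₂)² + (B₁-B₂)²]
d = √[(58-140)² + (157-232)² + (189-21)²]
d = √[6724 + 5625 + 28224]
d = √40573
d ≈ 201.43


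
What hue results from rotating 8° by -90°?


New hue = (H + rotation) mod 360
New hue = (8 -90) mod 360
= -82 mod 360
= 278°


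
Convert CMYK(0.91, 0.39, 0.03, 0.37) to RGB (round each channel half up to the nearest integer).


R = 255 × (1-C) × (1-K) = 255 × 0.09 × 0.63 = 14.4585 → 14
G = 255 × (1-M) × (1-K) = 255 × 0.61 × 0.63 = 97.9965 → 98
B = 255 × (1-Y) × (1-K) = 255 × 0.97 × 0.63 = 155.8305 → 156
= RGB(14, 98, 156)


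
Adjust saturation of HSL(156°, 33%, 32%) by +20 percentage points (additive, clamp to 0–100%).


Original S = 33%
Adjustment = +20 percentage points
New S = 33 + (20) = 53
Clamp to [0, 100] → 53
= HSL(156°, 53%, 32%)


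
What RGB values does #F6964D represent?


F6 → 246 (R)
96 → 150 (G)
4D → 77 (B)
= RGB(246, 150, 77)


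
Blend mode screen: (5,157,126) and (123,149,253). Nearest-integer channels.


Screen: C = 255 - (255-A)×(255-B)/255, rounded to nearest integer
R: 255 - (255-5)×(255-123)/255 = 255 - 33000/255 ≈ 255 - 129.412 = 125.588 → 126
G: 255 - (255-157)×(255-149)/255 = 255 - 10388/255 ≈ 255 - 40.737 = 214.263 → 214
B: 255 - (255-126)×(255-253)/255 = 255 - 258/255 ≈ 255 - 1.012 = 253.988 → 254
= RGB(126, 214, 254)


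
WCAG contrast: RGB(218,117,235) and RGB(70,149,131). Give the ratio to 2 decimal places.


Linearize each sRGB channel c=v/255: c/12.92 if c ≤ 0.04045 else ((c+0.055)/1.055)^2.4
L = 0.2126×R_lin + 0.7152×G_lin + 0.0722×B_lin
Color 1 (218,117,235):
  R=218: 218/255≈0.8549 > 0.04045 → ((0.8549+0.055)/1.055)^2.4 ≈ 0.70110
  G=117: 117/255≈0.4588 > 0.04045 → ((0.4588+0.055)/1.055)^2.4 ≈ 0.17789
  B=235: 235/255≈0.9216 > 0.04045 → ((0.9216+0.055)/1.055)^2.4 ≈ 0.83077
  L1 = 0.2126×0.70110 + 0.7152×0.17789 + 0.0722×0.83077 ≈ 0.33626
Color 2 (70,149,131):
  R=70: 70/255≈0.2745 > 0.04045 → ((0.2745+0.055)/1.055)^2.4 ≈ 0.06125
  G=149: 149/255≈0.5843 > 0.04045 → ((0.5843+0.055)/1.055)^2.4 ≈ 0.30054
  B=131: 131/255≈0.5137 > 0.04045 → ((0.5137+0.055)/1.055)^2.4 ≈ 0.22697
  L2 = 0.2126×0.06125 + 0.7152×0.30054 + 0.0722×0.22697 ≈ 0.24436
Lighter = 0.33626, Darker = 0.24436
Ratio = (L_lighter + 0.05) / (L_darker + 0.05)
Ratio = (0.33626 + 0.05) / (0.24436 + 0.05) = 0.38626 / 0.29436 ≈ 1.3122
Ratio ≈ 1.31:1


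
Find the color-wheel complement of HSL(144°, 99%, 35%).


Complement = opposite side of color wheel = hue + 180°
H' = (144 + 180) mod 360 = 324°
S and L unchanged.
= HSL(324°, 99%, 35%)


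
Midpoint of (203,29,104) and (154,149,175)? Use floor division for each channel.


Midpoint: each channel = ⌊(C₁+C₂)/2⌋
R: ⌊(203+154)/2⌋ = 178
G: ⌊(29+149)/2⌋ = 89
B: ⌊(104+175)/2⌋ = 139
= RGB(178, 89, 139)


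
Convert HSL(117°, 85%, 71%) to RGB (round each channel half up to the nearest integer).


H=117°, S=0.85, L=0.71
C = (1-|2L-1|)×S = (1-|0.42|)×0.85 = 0.493
H' = H/60 = 117/60 ≈ 1.9500; X = C×(1-|H' mod 2 - 1|) = 0.02465
m = L - C/2 = 0.71 - 0.2465 = 0.4635
Sector ⌊H'⌋ = 1 → (R',G',B') = (0.02465, 0.493, 0.0)
RGB = ((R'+m)×255, (G'+m)×255, (B'+m)×255) = (124.47825, 243.9075, 118.1925)
Round half up → RGB(124, 244, 118)


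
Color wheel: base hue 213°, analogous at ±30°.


Base hue: 213°
Left analog: (213 - 30) mod 360 = 183°
Right analog: (213 + 30) mod 360 = 243°
Analogous hues = 183° and 243°


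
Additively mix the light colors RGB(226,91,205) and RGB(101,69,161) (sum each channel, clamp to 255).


Additive: each channel = min(255, C₁+C₂)
R: 226+101 = 327 → 255
G: 91+69 = 160 → 160
B: 205+161 = 366 → 255
= RGB(255, 160, 255)


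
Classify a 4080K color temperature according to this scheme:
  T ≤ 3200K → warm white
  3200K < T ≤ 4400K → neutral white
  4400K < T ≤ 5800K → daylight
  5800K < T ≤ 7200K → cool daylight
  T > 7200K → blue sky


Temperature: 4080K
3200K < 4080K ≤ 4400K → neutral white
Classification: neutral white


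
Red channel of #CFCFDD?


Color: #CFCFDD
R = CF = 207
G = CF = 207
B = DD = 221
Red = 207


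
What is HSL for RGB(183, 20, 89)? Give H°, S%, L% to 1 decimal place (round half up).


Normalize: R'=183/255≈0.7176, G'=20/255≈0.0784, B'=89/255≈0.3490
Max=183/255, Min=20/255, Δ=Max-Min=163/255
L = (Max+Min)/2 = (183+20)/510 = 203/510 = 0.39803… → L = 39.8%
L ≤ 0.5 → S = Δ/(Max+Min) = 163/(183+20) = 163/203 = 0.80295… → S = 80.3%
(the 1/255 factors cancel in S and H, so raw channel differences can be used)
Max is R' → H = 60 × (((G-B)/Δ) mod 6) = 60 × (((20-89)/163) mod 6)
  (-69)/163 = -0.4233…; negative, so add 6 → 5.5766…
  H = 60 × 5.5766… = 334.601…° → H = 334.6°
= HSL(334.6°, 80.3%, 39.8%)


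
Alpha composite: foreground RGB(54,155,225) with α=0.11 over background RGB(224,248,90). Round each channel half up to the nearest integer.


C = α×F + (1-α)×B, with 1-α = 0.89
R: 0.11×54 + 0.89×224 = 5.94 + 199.36 = 205.30 → 205
G: 0.11×155 + 0.89×248 = 17.05 + 220.72 = 237.77 → 238
B: 0.11×225 + 0.89×90 = 24.75 + 80.10 = 104.85 → 105
= RGB(205, 238, 105)


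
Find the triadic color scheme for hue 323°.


Triadic: equally spaced at 120° intervals
H1 = 323°
H2 = (323 + 120) mod 360 = 83°
H3 = (323 + 240) mod 360 = 203°
Triadic = 323°, 83°, 203°


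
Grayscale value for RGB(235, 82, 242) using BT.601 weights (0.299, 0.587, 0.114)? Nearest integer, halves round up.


Gray = 0.299×R + 0.587×G + 0.114×B
Gray = 0.299×235 + 0.587×82 + 0.114×242
Gray = 70.265 + 48.134 + 27.588
Gray = 145.987 → round half up → 146
Gray = 146


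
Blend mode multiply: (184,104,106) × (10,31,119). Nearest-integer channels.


Multiply: C = A×B/255, rounded to nearest integer
R: 184×10/255 = 1840/255 ≈ 7.216 → 7
G: 104×31/255 = 3224/255 ≈ 12.643 → 13
B: 106×119/255 = 12614/255 ≈ 49.467 → 49
= RGB(7, 13, 49)


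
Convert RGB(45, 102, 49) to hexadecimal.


R = 45 → 2D (hex)
G = 102 → 66 (hex)
B = 49 → 31 (hex)
Hex = #2D6631


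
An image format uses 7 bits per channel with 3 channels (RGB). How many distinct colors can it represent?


Total bits = 7 bits/channel × 3 channels = 21 bits
Distinct colors = 2^21
= 2,097,152 colors


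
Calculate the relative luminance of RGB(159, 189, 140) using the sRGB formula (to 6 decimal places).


Linearize each channel (sRGB transfer function): c = v/255; c_lin = c/12.92 if c ≤ 0.04045, else ((c+0.055)/1.055)^2.4
  R: 159/255 ≈ 0.623529 > 0.04045 → ((0.623529+0.055)/1.055)^2.4 ≈ 0.346704
  G: 189/255 ≈ 0.741176 > 0.04045 → ((0.741176+0.055)/1.055)^2.4 ≈ 0.508881
  B: 140/255 ≈ 0.549020 > 0.04045 → ((0.549020+0.055)/1.055)^2.4 ≈ 0.262251
R_lin = 0.346704, G_lin = 0.508881, B_lin = 0.262251
L = 0.2126×R + 0.7152×G + 0.0722×B
L = 0.2126×0.346704 + 0.7152×0.508881 + 0.0722×0.262251
L ≈ 0.456596


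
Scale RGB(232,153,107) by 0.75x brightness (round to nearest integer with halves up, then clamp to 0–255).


Multiply each channel by 0.75, round half up, clamp to [0, 255]
R: 232×0.75 = 174
G: 153×0.75 = 114.75 → round → 115
B: 107×0.75 = 80.25 → round → 80
= RGB(174, 115, 80)


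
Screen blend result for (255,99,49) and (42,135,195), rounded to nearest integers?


Screen: C = 255 - (255-A)×(255-B)/255, rounded to nearest integer
R: 255 - (255-255)×(255-42)/255 = 255 - 0/255 ≈ 255 - 0.000 = 255.000 → 255
G: 255 - (255-99)×(255-135)/255 = 255 - 18720/255 ≈ 255 - 73.412 = 181.588 → 182
B: 255 - (255-49)×(255-195)/255 = 255 - 12360/255 ≈ 255 - 48.471 = 206.529 → 207
= RGB(255, 182, 207)


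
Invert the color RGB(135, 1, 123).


Invert: (255-R, 255-G, 255-B)
R: 255-135 = 120
G: 255-1 = 254
B: 255-123 = 132
= RGB(120, 254, 132)


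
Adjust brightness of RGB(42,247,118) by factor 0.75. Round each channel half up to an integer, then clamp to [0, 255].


Multiply each channel by 0.75, round half up, clamp to [0, 255]
R: 42×0.75 = 31.5 → round → 32
G: 247×0.75 = 185.25 → round → 185
B: 118×0.75 = 88.5 → round → 89
= RGB(32, 185, 89)


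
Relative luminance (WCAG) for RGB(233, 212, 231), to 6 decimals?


Linearize each channel (sRGB transfer function): c = v/255; c_lin = c/12.92 if c ≤ 0.04045, else ((c+0.055)/1.055)^2.4
  R: 233/255 ≈ 0.913725 > 0.04045 → ((0.913725+0.055)/1.055)^2.4 ≈ 0.814847
  G: 212/255 ≈ 0.831373 > 0.04045 → ((0.831373+0.055)/1.055)^2.4 ≈ 0.658375
  B: 231/255 ≈ 0.905882 > 0.04045 → ((0.905882+0.055)/1.055)^2.4 ≈ 0.799103
R_lin = 0.814847, G_lin = 0.658375, B_lin = 0.799103
L = 0.2126×R + 0.7152×G + 0.0722×B
L = 0.2126×0.814847 + 0.7152×0.658375 + 0.0722×0.799103
L ≈ 0.701801


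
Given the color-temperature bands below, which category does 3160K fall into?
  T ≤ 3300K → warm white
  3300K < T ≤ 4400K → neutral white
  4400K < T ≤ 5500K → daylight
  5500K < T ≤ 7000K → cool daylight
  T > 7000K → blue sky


Temperature: 3160K
3160K ≤ 3300K → warm white
Classification: warm white


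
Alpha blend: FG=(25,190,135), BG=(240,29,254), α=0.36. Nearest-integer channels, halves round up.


C = α×F + (1-α)×B, with 1-α = 0.64
R: 0.36×25 + 0.64×240 = 9.00 + 153.60 = 162.60 → 163
G: 0.36×190 + 0.64×29 = 68.40 + 18.56 = 86.96 → 87
B: 0.36×135 + 0.64×254 = 48.60 + 162.56 = 211.16 → 211
= RGB(163, 87, 211)


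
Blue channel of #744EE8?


Color: #744EE8
R = 74 = 116
G = 4E = 78
B = E8 = 232
Blue = 232


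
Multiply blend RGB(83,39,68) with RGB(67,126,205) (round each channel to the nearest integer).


Multiply: C = A×B/255, rounded to nearest integer
R: 83×67/255 = 5561/255 ≈ 21.808 → 22
G: 39×126/255 = 4914/255 ≈ 19.271 → 19
B: 68×205/255 = 13940/255 ≈ 54.667 → 55
= RGB(22, 19, 55)


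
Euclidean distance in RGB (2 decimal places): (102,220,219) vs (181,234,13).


d = √[(R₁-R₂)² + (G₁-G₂)² + (B₁-B₂)²]
d = √[(102-181)² + (220-234)² + (219-13)²]
d = √[6241 + 196 + 42436]
d = √48873
d ≈ 221.07


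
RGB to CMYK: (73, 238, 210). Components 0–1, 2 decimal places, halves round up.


R'=73/255≈0.2863, G'=238/255≈0.9333, B'=210/255≈0.8235
K = 1 - max(R',G',B') = 1 - 238/255 = 17/255 = 0.06666… → 0.07
(1-R'-K)/(1-K) simplifies to (max-R)/max with max = 238:
C = (238-73)/238 = 165/238 = 0.69327… → 0.69
M = (238-238)/238 = 0/238 = 0 → 0.00
Y = (238-210)/238 = 28/238 = 0.11764… → 0.12
= CMYK(0.69, 0.00, 0.12, 0.07)


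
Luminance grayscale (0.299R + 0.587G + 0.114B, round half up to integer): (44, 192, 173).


Gray = 0.299×R + 0.587×G + 0.114×B
Gray = 0.299×44 + 0.587×192 + 0.114×173
Gray = 13.156 + 112.704 + 19.722
Gray = 145.582 → round half up → 146
Gray = 146


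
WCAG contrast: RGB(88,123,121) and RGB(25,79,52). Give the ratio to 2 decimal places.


Linearize each sRGB channel c=v/255: c/12.92 if c ≤ 0.04045 else ((c+0.055)/1.055)^2.4
L = 0.2126×R_lin + 0.7152×G_lin + 0.0722×B_lin
Color 1 (88,123,121):
  R=88: 88/255≈0.3451 > 0.04045 → ((0.3451+0.055)/1.055)^2.4 ≈ 0.09759
  G=123: 123/255≈0.4824 > 0.04045 → ((0.4824+0.055)/1.055)^2.4 ≈ 0.19807
  B=121: 121/255≈0.4745 > 0.04045 → ((0.4745+0.055)/1.055)^2.4 ≈ 0.19120
  L1 = 0.2126×0.09759 + 0.7152×0.19807 + 0.0722×0.19120 ≈ 0.17621
Color 2 (25,79,52):
  R=25: 25/255≈0.0980 > 0.04045 → ((0.0980+0.055)/1.055)^2.4 ≈ 0.00972
  G=79: 79/255≈0.3098 > 0.04045 → ((0.3098+0.055)/1.055)^2.4 ≈ 0.07819
  B=52: 52/255≈0.2039 > 0.04045 → ((0.2039+0.055)/1.055)^2.4 ≈ 0.03434
  L2 = 0.2126×0.00972 + 0.7152×0.07819 + 0.0722×0.03434 ≈ 0.06047
Lighter = 0.17621, Darker = 0.06047
Ratio = (L_lighter + 0.05) / (L_darker + 0.05)
Ratio = (0.17621 + 0.05) / (0.06047 + 0.05) = 0.22621 / 0.11047 ≈ 2.0478
Ratio ≈ 2.05:1


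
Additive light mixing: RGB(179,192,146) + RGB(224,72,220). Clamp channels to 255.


Additive: each channel = min(255, C₁+C₂)
R: 179+224 = 403 → 255
G: 192+72 = 264 → 255
B: 146+220 = 366 → 255
= RGB(255, 255, 255)


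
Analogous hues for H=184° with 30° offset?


Base hue: 184°
Left analog: (184 - 30) mod 360 = 154°
Right analog: (184 + 30) mod 360 = 214°
Analogous hues = 154° and 214°


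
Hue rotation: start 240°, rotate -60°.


New hue = (H + rotation) mod 360
New hue = (240 -60) mod 360
= 180 mod 360
= 180°


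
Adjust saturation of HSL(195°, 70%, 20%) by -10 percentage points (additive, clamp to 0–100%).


Original S = 70%
Adjustment = -10 percentage points
New S = 70 + (-10) = 60
Clamp to [0, 100] → 60
= HSL(195°, 60%, 20%)


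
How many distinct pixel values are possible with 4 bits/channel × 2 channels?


Total bits = 4 bits/channel × 2 channels = 8 bits
Distinct pixel values = 2^8
= 256 pixel values


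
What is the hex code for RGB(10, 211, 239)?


R = 10 → 0A (hex)
G = 211 → D3 (hex)
B = 239 → EF (hex)
Hex = #0AD3EF


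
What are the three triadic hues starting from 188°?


Triadic: equally spaced at 120° intervals
H1 = 188°
H2 = (188 + 120) mod 360 = 308°
H3 = (188 + 240) mod 360 = 68°
Triadic = 188°, 308°, 68°


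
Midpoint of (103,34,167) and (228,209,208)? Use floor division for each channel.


Midpoint: each channel = ⌊(C₁+C₂)/2⌋
R: ⌊(103+228)/2⌋ = 165
G: ⌊(34+209)/2⌋ = 121
B: ⌊(167+208)/2⌋ = 187
= RGB(165, 121, 187)


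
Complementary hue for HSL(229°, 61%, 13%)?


Complement = opposite side of color wheel = hue + 180°
H' = (229 + 180) mod 360 = 49°
S and L unchanged.
= HSL(49°, 61%, 13%)


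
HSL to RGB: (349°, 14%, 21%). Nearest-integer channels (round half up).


H=349°, S=0.14, L=0.21
C = (1-|2L-1|)×S = (1-|-0.58|)×0.14 = 0.0588
H' = H/60 = 349/60 ≈ 5.8167; X = C×(1-|H' mod 2 - 1|) = 0.01078
m = L - C/2 = 0.21 - 0.0294 = 0.1806
Sector ⌊H'⌋ = 5 → (R',G',B') = (0.0588, 0.0, 0.01078)
RGB = ((R'+m)×255, (G'+m)×255, (B'+m)×255) = (61.047, 46.053, 48.8019)
Round half up → RGB(61, 46, 49)


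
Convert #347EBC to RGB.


34 → 52 (R)
7E → 126 (G)
BC → 188 (B)
= RGB(52, 126, 188)


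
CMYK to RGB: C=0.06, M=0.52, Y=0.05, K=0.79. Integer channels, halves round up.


R = 255 × (1-C) × (1-K) = 255 × 0.94 × 0.21 = 50.337 → 50
G = 255 × (1-M) × (1-K) = 255 × 0.48 × 0.21 = 25.704 → 26
B = 255 × (1-Y) × (1-K) = 255 × 0.95 × 0.21 = 50.8725 → 51
= RGB(50, 26, 51)


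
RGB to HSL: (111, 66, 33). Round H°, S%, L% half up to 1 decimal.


Normalize: R'=111/255≈0.4353, G'=66/255≈0.2588, B'=33/255≈0.1294
Max=111/255, Min=33/255, Δ=Max-Min=78/255
L = (Max+Min)/2 = (111+33)/510 = 144/510 = 0.28235… → L = 28.2%
L ≤ 0.5 → S = Δ/(Max+Min) = 78/(111+33) = 78/144 = 0.54166… → S = 54.2%
(the 1/255 factors cancel in S and H, so raw channel differences can be used)
Max is R' → H = 60 × (((G-B)/Δ) mod 6) = 60 × (((66-33)/78) mod 6)
  33/78 = 0.4230…
  H = 60 × 0.4230… = 25.384…° → H = 25.4°
= HSL(25.4°, 54.2%, 28.2%)


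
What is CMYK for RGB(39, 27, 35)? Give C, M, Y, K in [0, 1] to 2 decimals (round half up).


R'=39/255≈0.1529, G'=27/255≈0.1059, B'=35/255≈0.1373
K = 1 - max(R',G',B') = 1 - 39/255 = 216/255 = 0.84705… → 0.85
(1-R'-K)/(1-K) simplifies to (max-R)/max with max = 39:
C = (39-39)/39 = 0/39 = 0 → 0.00
M = (39-27)/39 = 12/39 = 0.30769… → 0.31
Y = (39-35)/39 = 4/39 = 0.10256… → 0.10
= CMYK(0.00, 0.31, 0.10, 0.85)


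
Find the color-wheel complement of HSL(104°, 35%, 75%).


Complement = opposite side of color wheel = hue + 180°
H' = (104 + 180) mod 360 = 284°
S and L unchanged.
= HSL(284°, 35%, 75%)


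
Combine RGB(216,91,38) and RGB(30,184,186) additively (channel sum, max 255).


Additive: each channel = min(255, C₁+C₂)
R: 216+30 = 246 → 246
G: 91+184 = 275 → 255
B: 38+186 = 224 → 224
= RGB(246, 255, 224)


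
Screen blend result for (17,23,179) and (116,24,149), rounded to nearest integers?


Screen: C = 255 - (255-A)×(255-B)/255, rounded to nearest integer
R: 255 - (255-17)×(255-116)/255 = 255 - 33082/255 ≈ 255 - 129.733 = 125.267 → 125
G: 255 - (255-23)×(255-24)/255 = 255 - 53592/255 ≈ 255 - 210.165 = 44.835 → 45
B: 255 - (255-179)×(255-149)/255 = 255 - 8056/255 ≈ 255 - 31.592 = 223.408 → 223
= RGB(125, 45, 223)


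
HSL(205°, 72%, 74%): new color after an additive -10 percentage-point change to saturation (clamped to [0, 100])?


Original S = 72%
Adjustment = -10 percentage points
New S = 72 + (-10) = 62
Clamp to [0, 100] → 62
= HSL(205°, 62%, 74%)


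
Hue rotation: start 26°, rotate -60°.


New hue = (H + rotation) mod 360
New hue = (26 -60) mod 360
= -34 mod 360
= 326°


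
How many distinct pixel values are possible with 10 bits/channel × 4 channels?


Total bits = 10 bits/channel × 4 channels = 40 bits
Distinct pixel values = 2^40
= 1,099,511,627,776 pixel values


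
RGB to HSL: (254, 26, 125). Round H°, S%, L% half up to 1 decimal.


Normalize: R'=254/255≈0.9961, G'=26/255≈0.1020, B'=125/255≈0.4902
Max=254/255, Min=26/255, Δ=Max-Min=228/255
L = (Max+Min)/2 = (254+26)/510 = 280/510 = 0.54901… → L = 54.9%
L > 0.5 → S = Δ/(2-Max-Min) = 228/(510-254-26) = 228/230 = 0.99130… → S = 99.1%
(the 1/255 factors cancel in S and H, so raw channel differences can be used)
Max is R' → H = 60 × (((G-B)/Δ) mod 6) = 60 × (((26-125)/228) mod 6)
  (-99)/228 = -0.4342…; negative, so add 6 → 5.5657…
  H = 60 × 5.5657… = 333.947…° → H = 333.9°
= HSL(333.9°, 99.1%, 54.9%)


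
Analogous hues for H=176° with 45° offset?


Base hue: 176°
Left analog: (176 - 45) mod 360 = 131°
Right analog: (176 + 45) mod 360 = 221°
Analogous hues = 131° and 221°


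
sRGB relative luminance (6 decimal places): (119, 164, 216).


Linearize each channel (sRGB transfer function): c = v/255; c_lin = c/12.92 if c ≤ 0.04045, else ((c+0.055)/1.055)^2.4
  R: 119/255 ≈ 0.466667 > 0.04045 → ((0.466667+0.055)/1.055)^2.4 ≈ 0.184475
  G: 164/255 ≈ 0.643137 > 0.04045 → ((0.643137+0.055)/1.055)^2.4 ≈ 0.371238
  B: 216/255 ≈ 0.847059 > 0.04045 → ((0.847059+0.055)/1.055)^2.4 ≈ 0.686685
R_lin = 0.184475, G_lin = 0.371238, B_lin = 0.686685
L = 0.2126×R + 0.7152×G + 0.0722×B
L = 0.2126×0.184475 + 0.7152×0.371238 + 0.0722×0.686685
L ≈ 0.354307


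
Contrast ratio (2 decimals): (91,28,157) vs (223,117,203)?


Linearize each sRGB channel c=v/255: c/12.92 if c ≤ 0.04045 else ((c+0.055)/1.055)^2.4
L = 0.2126×R_lin + 0.7152×G_lin + 0.0722×B_lin
Color 1 (91,28,157):
  R=91: 91/255≈0.3569 > 0.04045 → ((0.3569+0.055)/1.055)^2.4 ≈ 0.10462
  G=28: 28/255≈0.1098 > 0.04045 → ((0.1098+0.055)/1.055)^2.4 ≈ 0.01161
  B=157: 157/255≈0.6157 > 0.04045 → ((0.6157+0.055)/1.055)^2.4 ≈ 0.33716
  L1 = 0.2126×0.10462 + 0.7152×0.01161 + 0.0722×0.33716 ≈ 0.05489
Color 2 (223,117,203):
  R=223: 223/255≈0.8745 > 0.04045 → ((0.8745+0.055)/1.055)^2.4 ≈ 0.73791
  G=117: 117/255≈0.4588 > 0.04045 → ((0.4588+0.055)/1.055)^2.4 ≈ 0.17789
  B=203: 203/255≈0.7961 > 0.04045 → ((0.7961+0.055)/1.055)^2.4 ≈ 0.59720
  L2 = 0.2126×0.73791 + 0.7152×0.17789 + 0.0722×0.59720 ≈ 0.32722
Lighter = 0.32722, Darker = 0.05489
Ratio = (L_lighter + 0.05) / (L_darker + 0.05)
Ratio = (0.32722 + 0.05) / (0.05489 + 0.05) = 0.37722 / 0.10489 ≈ 3.5964
Ratio ≈ 3.60:1


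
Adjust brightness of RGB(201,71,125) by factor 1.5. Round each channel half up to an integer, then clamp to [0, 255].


Multiply each channel by 1.5, round half up, clamp to [0, 255]
R: 201×1.5 = 301.5 → round → 302 → clamp → 255
G: 71×1.5 = 106.5 → round → 107
B: 125×1.5 = 187.5 → round → 188
= RGB(255, 107, 188)


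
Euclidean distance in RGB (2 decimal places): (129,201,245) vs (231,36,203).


d = √[(R₁-R₂)² + (G₁-G₂)² + (B₁-B₂)²]
d = √[(129-231)² + (201-36)² + (245-203)²]
d = √[10404 + 27225 + 1764]
d = √39393
d ≈ 198.48


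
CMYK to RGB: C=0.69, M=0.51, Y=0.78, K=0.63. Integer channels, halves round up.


R = 255 × (1-C) × (1-K) = 255 × 0.31 × 0.37 = 29.2485 → 29
G = 255 × (1-M) × (1-K) = 255 × 0.49 × 0.37 = 46.2315 → 46
B = 255 × (1-Y) × (1-K) = 255 × 0.22 × 0.37 = 20.757 → 21
= RGB(29, 46, 21)


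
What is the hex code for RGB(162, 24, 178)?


R = 162 → A2 (hex)
G = 24 → 18 (hex)
B = 178 → B2 (hex)
Hex = #A218B2


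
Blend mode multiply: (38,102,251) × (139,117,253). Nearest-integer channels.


Multiply: C = A×B/255, rounded to nearest integer
R: 38×139/255 = 5282/255 ≈ 20.714 → 21
G: 102×117/255 = 11934/255 ≈ 46.800 → 47
B: 251×253/255 = 63503/255 ≈ 249.031 → 249
= RGB(21, 47, 249)


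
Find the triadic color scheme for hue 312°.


Triadic: equally spaced at 120° intervals
H1 = 312°
H2 = (312 + 120) mod 360 = 72°
H3 = (312 + 240) mod 360 = 192°
Triadic = 312°, 72°, 192°


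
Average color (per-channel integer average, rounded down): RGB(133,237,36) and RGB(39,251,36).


Midpoint: each channel = ⌊(C₁+C₂)/2⌋
R: ⌊(133+39)/2⌋ = 86
G: ⌊(237+251)/2⌋ = 244
B: ⌊(36+36)/2⌋ = 36
= RGB(86, 244, 36)


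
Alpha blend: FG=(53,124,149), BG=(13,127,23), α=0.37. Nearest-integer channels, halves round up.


C = α×F + (1-α)×B, with 1-α = 0.63
R: 0.37×53 + 0.63×13 = 19.61 + 8.19 = 27.80 → 28
G: 0.37×124 + 0.63×127 = 45.88 + 80.01 = 125.89 → 126
B: 0.37×149 + 0.63×23 = 55.13 + 14.49 = 69.62 → 70
= RGB(28, 126, 70)


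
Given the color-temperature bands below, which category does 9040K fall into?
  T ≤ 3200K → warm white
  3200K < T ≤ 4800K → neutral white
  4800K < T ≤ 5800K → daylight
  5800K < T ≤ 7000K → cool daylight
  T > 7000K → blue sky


Temperature: 9040K
9040K > 7000K → blue sky
Classification: blue sky


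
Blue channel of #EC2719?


Color: #EC2719
R = EC = 236
G = 27 = 39
B = 19 = 25
Blue = 25


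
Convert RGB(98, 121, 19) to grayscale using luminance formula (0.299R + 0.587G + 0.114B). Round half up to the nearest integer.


Gray = 0.299×R + 0.587×G + 0.114×B
Gray = 0.299×98 + 0.587×121 + 0.114×19
Gray = 29.302 + 71.027 + 2.166
Gray = 102.495 → round half up → 102
Gray = 102


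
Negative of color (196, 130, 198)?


Invert: (255-R, 255-G, 255-B)
R: 255-196 = 59
G: 255-130 = 125
B: 255-198 = 57
= RGB(59, 125, 57)


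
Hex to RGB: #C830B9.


C8 → 200 (R)
30 → 48 (G)
B9 → 185 (B)
= RGB(200, 48, 185)


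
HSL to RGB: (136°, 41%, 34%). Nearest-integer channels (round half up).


H=136°, S=0.41, L=0.34
C = (1-|2L-1|)×S = (1-|-0.32|)×0.41 = 0.2788
H' = H/60 = 136/60 ≈ 2.2667; X = C×(1-|H' mod 2 - 1|) ≈ 0.0743
m = L - C/2 = 0.34 - 0.1394 = 0.2006
Sector ⌊H'⌋ = 2 → (R',G',B') = (0.0, 0.2788, ≈0.0743)
RGB = ((R'+m)×255, (G'+m)×255, (B'+m)×255) = (51.153, 122.247, 70.1114)
Round half up → RGB(51, 122, 70)


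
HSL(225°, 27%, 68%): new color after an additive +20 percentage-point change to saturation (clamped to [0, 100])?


Original S = 27%
Adjustment = +20 percentage points
New S = 27 + (20) = 47
Clamp to [0, 100] → 47
= HSL(225°, 47%, 68%)


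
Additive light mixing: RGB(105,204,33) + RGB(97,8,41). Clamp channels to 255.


Additive: each channel = min(255, C₁+C₂)
R: 105+97 = 202 → 202
G: 204+8 = 212 → 212
B: 33+41 = 74 → 74
= RGB(202, 212, 74)


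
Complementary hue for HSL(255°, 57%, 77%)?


Complement = opposite side of color wheel = hue + 180°
H' = (255 + 180) mod 360 = 75°
S and L unchanged.
= HSL(75°, 57%, 77%)


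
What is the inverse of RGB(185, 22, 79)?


Invert: (255-R, 255-G, 255-B)
R: 255-185 = 70
G: 255-22 = 233
B: 255-79 = 176
= RGB(70, 233, 176)


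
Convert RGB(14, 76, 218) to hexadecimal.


R = 14 → 0E (hex)
G = 76 → 4C (hex)
B = 218 → DA (hex)
Hex = #0E4CDA


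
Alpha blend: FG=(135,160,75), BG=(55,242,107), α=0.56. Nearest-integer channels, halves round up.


C = α×F + (1-α)×B, with 1-α = 0.44
R: 0.56×135 + 0.44×55 = 75.60 + 24.20 = 99.80 → 100
G: 0.56×160 + 0.44×242 = 89.60 + 106.48 = 196.08 → 196
B: 0.56×75 + 0.44×107 = 42.00 + 47.08 = 89.08 → 89
= RGB(100, 196, 89)


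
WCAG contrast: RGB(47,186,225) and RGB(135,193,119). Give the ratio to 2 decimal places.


Linearize each sRGB channel c=v/255: c/12.92 if c ≤ 0.04045 else ((c+0.055)/1.055)^2.4
L = 0.2126×R_lin + 0.7152×G_lin + 0.0722×B_lin
Color 1 (47,186,225):
  R=47: 47/255≈0.1843 > 0.04045 → ((0.1843+0.055)/1.055)^2.4 ≈ 0.02843
  G=186: 186/255≈0.7294 > 0.04045 → ((0.7294+0.055)/1.055)^2.4 ≈ 0.49102
  B=225: 225/255≈0.8824 > 0.04045 → ((0.8824+0.055)/1.055)^2.4 ≈ 0.75294
  L1 = 0.2126×0.02843 + 0.7152×0.49102 + 0.0722×0.75294 ≈ 0.41158
Color 2 (135,193,119):
  R=135: 135/255≈0.5294 > 0.04045 → ((0.5294+0.055)/1.055)^2.4 ≈ 0.24228
  G=193: 193/255≈0.7569 > 0.04045 → ((0.7569+0.055)/1.055)^2.4 ≈ 0.53328
  B=119: 119/255≈0.4667 > 0.04045 → ((0.4667+0.055)/1.055)^2.4 ≈ 0.18447
  L2 = 0.2126×0.24228 + 0.7152×0.53328 + 0.0722×0.18447 ≈ 0.44623
Lighter = 0.44623, Darker = 0.41158
Ratio = (L_lighter + 0.05) / (L_darker + 0.05)
Ratio = (0.44623 + 0.05) / (0.41158 + 0.05) = 0.49623 / 0.46158 ≈ 1.0751
Ratio ≈ 1.08:1


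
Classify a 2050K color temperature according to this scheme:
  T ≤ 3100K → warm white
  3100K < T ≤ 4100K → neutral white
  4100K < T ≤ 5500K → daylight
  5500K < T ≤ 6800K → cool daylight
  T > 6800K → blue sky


Temperature: 2050K
2050K ≤ 3100K → warm white
Classification: warm white


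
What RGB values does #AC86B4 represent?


AC → 172 (R)
86 → 134 (G)
B4 → 180 (B)
= RGB(172, 134, 180)


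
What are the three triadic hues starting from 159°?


Triadic: equally spaced at 120° intervals
H1 = 159°
H2 = (159 + 120) mod 360 = 279°
H3 = (159 + 240) mod 360 = 39°
Triadic = 159°, 279°, 39°


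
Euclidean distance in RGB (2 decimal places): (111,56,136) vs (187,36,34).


d = √[(R₁-R₂)² + (G₁-G₂)² + (B₁-B₂)²]
d = √[(111-187)² + (56-36)² + (136-34)²]
d = √[5776 + 400 + 10404]
d = √16580
d ≈ 128.76


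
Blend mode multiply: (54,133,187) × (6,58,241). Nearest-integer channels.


Multiply: C = A×B/255, rounded to nearest integer
R: 54×6/255 = 324/255 ≈ 1.271 → 1
G: 133×58/255 = 7714/255 ≈ 30.251 → 30
B: 187×241/255 = 45067/255 ≈ 176.733 → 177
= RGB(1, 30, 177)


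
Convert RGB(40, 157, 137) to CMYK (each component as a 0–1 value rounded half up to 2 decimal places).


R'=40/255≈0.1569, G'=157/255≈0.6157, B'=137/255≈0.5373
K = 1 - max(R',G',B') = 1 - 157/255 = 98/255 = 0.38431… → 0.38
(1-R'-K)/(1-K) simplifies to (max-R)/max with max = 157:
C = (157-40)/157 = 117/157 = 0.74522… → 0.75
M = (157-157)/157 = 0/157 = 0 → 0.00
Y = (157-137)/157 = 20/157 = 0.12738… → 0.13
= CMYK(0.75, 0.00, 0.13, 0.38)


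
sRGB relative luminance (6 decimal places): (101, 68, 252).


Linearize each channel (sRGB transfer function): c = v/255; c_lin = c/12.92 if c ≤ 0.04045, else ((c+0.055)/1.055)^2.4
  R: 101/255 ≈ 0.396078 > 0.04045 → ((0.396078+0.055)/1.055)^2.4 ≈ 0.130136
  G: 68/255 ≈ 0.266667 > 0.04045 → ((0.266667+0.055)/1.055)^2.4 ≈ 0.057805
  B: 252/255 ≈ 0.988235 > 0.04045 → ((0.988235+0.055)/1.055)^2.4 ≈ 0.973445
R_lin = 0.130136, G_lin = 0.057805, B_lin = 0.973445
L = 0.2126×R + 0.7152×G + 0.0722×B
L = 0.2126×0.130136 + 0.7152×0.057805 + 0.0722×0.973445
L ≈ 0.139292


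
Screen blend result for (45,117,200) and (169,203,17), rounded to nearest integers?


Screen: C = 255 - (255-A)×(255-B)/255, rounded to nearest integer
R: 255 - (255-45)×(255-169)/255 = 255 - 18060/255 ≈ 255 - 70.824 = 184.176 → 184
G: 255 - (255-117)×(255-203)/255 = 255 - 7176/255 ≈ 255 - 28.141 = 226.859 → 227
B: 255 - (255-200)×(255-17)/255 = 255 - 13090/255 ≈ 255 - 51.333 = 203.667 → 204
= RGB(184, 227, 204)


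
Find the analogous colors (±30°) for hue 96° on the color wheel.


Base hue: 96°
Left analog: (96 - 30) mod 360 = 66°
Right analog: (96 + 30) mod 360 = 126°
Analogous hues = 66° and 126°


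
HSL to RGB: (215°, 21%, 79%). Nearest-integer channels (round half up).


H=215°, S=0.21, L=0.79
C = (1-|2L-1|)×S = (1-|0.58|)×0.21 = 0.0882
H' = H/60 = 215/60 ≈ 3.5833; X = C×(1-|H' mod 2 - 1|) = 0.03675
m = L - C/2 = 0.79 - 0.0441 = 0.7459
Sector ⌊H'⌋ = 3 → (R',G',B') = (0.0, 0.03675, 0.0882)
RGB = ((R'+m)×255, (G'+m)×255, (B'+m)×255) = (190.2045, 199.57575, 212.6955)
Round half up → RGB(190, 200, 213)


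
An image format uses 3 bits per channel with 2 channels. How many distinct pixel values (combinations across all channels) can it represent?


Total bits = 3 bits/channel × 2 channels = 6 bits
Distinct pixel values = 2^6
= 64 pixel values


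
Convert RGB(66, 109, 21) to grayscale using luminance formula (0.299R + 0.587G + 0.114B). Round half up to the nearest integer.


Gray = 0.299×R + 0.587×G + 0.114×B
Gray = 0.299×66 + 0.587×109 + 0.114×21
Gray = 19.734 + 63.983 + 2.394
Gray = 86.111 → round half up → 86
Gray = 86


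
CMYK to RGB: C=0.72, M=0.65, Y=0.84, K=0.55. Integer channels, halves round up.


R = 255 × (1-C) × (1-K) = 255 × 0.28 × 0.45 = 32.13 → 32
G = 255 × (1-M) × (1-K) = 255 × 0.35 × 0.45 = 40.1625 → 40
B = 255 × (1-Y) × (1-K) = 255 × 0.16 × 0.45 = 18.36 → 18
= RGB(32, 40, 18)


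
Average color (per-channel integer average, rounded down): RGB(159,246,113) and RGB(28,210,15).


Midpoint: each channel = ⌊(C₁+C₂)/2⌋
R: ⌊(159+28)/2⌋ = 93
G: ⌊(246+210)/2⌋ = 228
B: ⌊(113+15)/2⌋ = 64
= RGB(93, 228, 64)


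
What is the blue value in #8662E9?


Color: #8662E9
R = 86 = 134
G = 62 = 98
B = E9 = 233
Blue = 233


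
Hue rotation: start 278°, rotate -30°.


New hue = (H + rotation) mod 360
New hue = (278 -30) mod 360
= 248 mod 360
= 248°


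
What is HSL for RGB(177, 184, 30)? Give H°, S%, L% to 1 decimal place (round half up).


Normalize: R'=177/255≈0.6941, G'=184/255≈0.7216, B'=30/255≈0.1176
Max=184/255, Min=30/255, Δ=Max-Min=154/255
L = (Max+Min)/2 = (184+30)/510 = 214/510 = 0.41960… → L = 42.0%
L ≤ 0.5 → S = Δ/(Max+Min) = 154/(184+30) = 154/214 = 0.71962… → S = 72.0%
(the 1/255 factors cancel in S and H, so raw channel differences can be used)
Max is G' → H = 60 × ((B-R)/Δ + 2) = 60 × ((30-177)/154 + 2)
  -147/154 + 2 = -0.9545… + 2 = 1.0454…
  H = 60 × 1.0454… = 62.727…° → H = 62.7°
= HSL(62.7°, 72.0%, 42.0%)


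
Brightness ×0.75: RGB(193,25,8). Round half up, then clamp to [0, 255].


Multiply each channel by 0.75, round half up, clamp to [0, 255]
R: 193×0.75 = 144.75 → round → 145
G: 25×0.75 = 18.75 → round → 19
B: 8×0.75 = 6
= RGB(145, 19, 6)


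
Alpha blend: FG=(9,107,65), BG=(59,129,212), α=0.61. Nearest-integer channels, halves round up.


C = α×F + (1-α)×B, with 1-α = 0.39
R: 0.61×9 + 0.39×59 = 5.49 + 23.01 = 28.50 → 29
G: 0.61×107 + 0.39×129 = 65.27 + 50.31 = 115.58 → 116
B: 0.61×65 + 0.39×212 = 39.65 + 82.68 = 122.33 → 122
= RGB(29, 116, 122)


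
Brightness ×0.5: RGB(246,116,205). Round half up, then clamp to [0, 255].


Multiply each channel by 0.5, round half up, clamp to [0, 255]
R: 246×0.5 = 123
G: 116×0.5 = 58
B: 205×0.5 = 102.5 → round → 103
= RGB(123, 58, 103)


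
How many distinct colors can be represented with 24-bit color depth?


Colors = 2^bits = 2^24
= 16,777,216 colors


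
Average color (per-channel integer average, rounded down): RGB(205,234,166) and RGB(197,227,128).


Midpoint: each channel = ⌊(C₁+C₂)/2⌋
R: ⌊(205+197)/2⌋ = 201
G: ⌊(234+227)/2⌋ = 230
B: ⌊(166+128)/2⌋ = 147
= RGB(201, 230, 147)


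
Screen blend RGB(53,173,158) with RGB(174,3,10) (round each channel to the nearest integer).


Screen: C = 255 - (255-A)×(255-B)/255, rounded to nearest integer
R: 255 - (255-53)×(255-174)/255 = 255 - 16362/255 ≈ 255 - 64.165 = 190.835 → 191
G: 255 - (255-173)×(255-3)/255 = 255 - 20664/255 ≈ 255 - 81.035 = 173.965 → 174
B: 255 - (255-158)×(255-10)/255 = 255 - 23765/255 ≈ 255 - 93.196 = 161.804 → 162
= RGB(191, 174, 162)


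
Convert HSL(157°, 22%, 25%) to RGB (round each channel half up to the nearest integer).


H=157°, S=0.22, L=0.25
C = (1-|2L-1|)×S = (1-|-0.50|)×0.22 = 0.11
H' = H/60 = 157/60 ≈ 2.6167; X = C×(1-|H' mod 2 - 1|) ≈ 0.0678
m = L - C/2 = 0.25 - 0.055 = 0.195
Sector ⌊H'⌋ = 2 → (R',G',B') = (0.0, 0.11, ≈0.0678)
RGB = ((R'+m)×255, (G'+m)×255, (B'+m)×255) = (49.725, 77.775, 67.0225)
Round half up → RGB(50, 78, 67)


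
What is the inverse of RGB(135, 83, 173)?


Invert: (255-R, 255-G, 255-B)
R: 255-135 = 120
G: 255-83 = 172
B: 255-173 = 82
= RGB(120, 172, 82)


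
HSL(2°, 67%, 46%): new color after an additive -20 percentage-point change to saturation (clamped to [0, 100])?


Original S = 67%
Adjustment = -20 percentage points
New S = 67 + (-20) = 47
Clamp to [0, 100] → 47
= HSL(2°, 47%, 46%)


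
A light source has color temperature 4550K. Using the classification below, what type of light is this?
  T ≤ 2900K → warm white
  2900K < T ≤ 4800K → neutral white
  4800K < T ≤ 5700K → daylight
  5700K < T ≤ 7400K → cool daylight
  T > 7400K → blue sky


Temperature: 4550K
2900K < 4550K ≤ 4800K → neutral white
Classification: neutral white


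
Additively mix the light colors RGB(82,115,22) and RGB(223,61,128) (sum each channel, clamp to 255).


Additive: each channel = min(255, C₁+C₂)
R: 82+223 = 305 → 255
G: 115+61 = 176 → 176
B: 22+128 = 150 → 150
= RGB(255, 176, 150)


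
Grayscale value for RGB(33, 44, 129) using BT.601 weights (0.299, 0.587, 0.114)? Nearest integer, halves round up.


Gray = 0.299×R + 0.587×G + 0.114×B
Gray = 0.299×33 + 0.587×44 + 0.114×129
Gray = 9.867 + 25.828 + 14.706
Gray = 50.401 → round half up → 50
Gray = 50


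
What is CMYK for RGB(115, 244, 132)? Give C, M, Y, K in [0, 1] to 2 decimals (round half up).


R'=115/255≈0.4510, G'=244/255≈0.9569, B'=132/255≈0.5176
K = 1 - max(R',G',B') = 1 - 244/255 = 11/255 = 0.04313… → 0.04
(1-R'-K)/(1-K) simplifies to (max-R)/max with max = 244:
C = (244-115)/244 = 129/244 = 0.52868… → 0.53
M = (244-244)/244 = 0/244 = 0 → 0.00
Y = (244-132)/244 = 112/244 = 0.45901… → 0.46
= CMYK(0.53, 0.00, 0.46, 0.04)


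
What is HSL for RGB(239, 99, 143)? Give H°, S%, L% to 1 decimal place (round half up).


Normalize: R'=239/255≈0.9373, G'=99/255≈0.3882, B'=143/255≈0.5608
Max=239/255, Min=99/255, Δ=Max-Min=140/255
L = (Max+Min)/2 = (239+99)/510 = 338/510 = 0.66274… → L = 66.3%
L > 0.5 → S = Δ/(2-Max-Min) = 140/(510-239-99) = 140/172 = 0.81395… → S = 81.4%
(the 1/255 factors cancel in S and H, so raw channel differences can be used)
Max is R' → H = 60 × (((G-B)/Δ) mod 6) = 60 × (((99-143)/140) mod 6)
  (-44)/140 = -0.3142…; negative, so add 6 → 5.6857…
  H = 60 × 5.6857… = 341.142…° → H = 341.1°
= HSL(341.1°, 81.4%, 66.3%)


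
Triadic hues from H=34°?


Triadic: equally spaced at 120° intervals
H1 = 34°
H2 = (34 + 120) mod 360 = 154°
H3 = (34 + 240) mod 360 = 274°
Triadic = 34°, 154°, 274°


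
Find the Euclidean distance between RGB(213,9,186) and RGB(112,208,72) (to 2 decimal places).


d = √[(R₁-R₂)² + (G₁-G₂)² + (B₁-B₂)²]
d = √[(213-112)² + (9-208)² + (186-72)²]
d = √[10201 + 39601 + 12996]
d = √62798
d ≈ 250.60


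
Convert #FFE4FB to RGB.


FF → 255 (R)
E4 → 228 (G)
FB → 251 (B)
= RGB(255, 228, 251)


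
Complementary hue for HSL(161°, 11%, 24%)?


Complement = opposite side of color wheel = hue + 180°
H' = (161 + 180) mod 360 = 341°
S and L unchanged.
= HSL(341°, 11%, 24%)


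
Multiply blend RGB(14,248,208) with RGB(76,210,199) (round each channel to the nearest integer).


Multiply: C = A×B/255, rounded to nearest integer
R: 14×76/255 = 1064/255 ≈ 4.173 → 4
G: 248×210/255 = 52080/255 ≈ 204.235 → 204
B: 208×199/255 = 41392/255 ≈ 162.322 → 162
= RGB(4, 204, 162)


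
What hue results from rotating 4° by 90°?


New hue = (H + rotation) mod 360
New hue = (4 + 90) mod 360
= 94 mod 360
= 94°


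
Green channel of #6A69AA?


Color: #6A69AA
R = 6A = 106
G = 69 = 105
B = AA = 170
Green = 105


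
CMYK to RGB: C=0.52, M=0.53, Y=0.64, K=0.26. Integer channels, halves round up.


R = 255 × (1-C) × (1-K) = 255 × 0.48 × 0.74 = 90.576 → 91
G = 255 × (1-M) × (1-K) = 255 × 0.47 × 0.74 = 88.689 → 89
B = 255 × (1-Y) × (1-K) = 255 × 0.36 × 0.74 = 67.932 → 68
= RGB(91, 89, 68)


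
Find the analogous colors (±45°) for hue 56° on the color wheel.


Base hue: 56°
Left analog: (56 - 45) mod 360 = 11°
Right analog: (56 + 45) mod 360 = 101°
Analogous hues = 11° and 101°


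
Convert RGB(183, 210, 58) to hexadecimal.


R = 183 → B7 (hex)
G = 210 → D2 (hex)
B = 58 → 3A (hex)
Hex = #B7D23A


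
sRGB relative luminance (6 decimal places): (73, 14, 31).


Linearize each channel (sRGB transfer function): c = v/255; c_lin = c/12.92 if c ≤ 0.04045, else ((c+0.055)/1.055)^2.4
  R: 73/255 ≈ 0.286275 > 0.04045 → ((0.286275+0.055)/1.055)^2.4 ≈ 0.066626
  G: 14/255 ≈ 0.054902 > 0.04045 → ((0.054902+0.055)/1.055)^2.4 ≈ 0.004391
  B: 31/255 ≈ 0.121569 > 0.04045 → ((0.121569+0.055)/1.055)^2.4 ≈ 0.013702
R_lin = 0.066626, G_lin = 0.004391, B_lin = 0.013702
L = 0.2126×R + 0.7152×G + 0.0722×B
L = 0.2126×0.066626 + 0.7152×0.004391 + 0.0722×0.013702
L ≈ 0.018295


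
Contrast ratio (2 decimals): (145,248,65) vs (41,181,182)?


Linearize each sRGB channel c=v/255: c/12.92 if c ≤ 0.04045 else ((c+0.055)/1.055)^2.4
L = 0.2126×R_lin + 0.7152×G_lin + 0.0722×B_lin
Color 1 (145,248,65):
  R=145: 145/255≈0.5686 > 0.04045 → ((0.5686+0.055)/1.055)^2.4 ≈ 0.28315
  G=248: 248/255≈0.9725 > 0.04045 → ((0.9725+0.055)/1.055)^2.4 ≈ 0.93869
  B=65: 65/255≈0.2549 > 0.04045 → ((0.2549+0.055)/1.055)^2.4 ≈ 0.05286
  L1 = 0.2126×0.28315 + 0.7152×0.93869 + 0.0722×0.05286 ≈ 0.73536
Color 2 (41,181,182):
  R=41: 41/255≈0.1608 > 0.04045 → ((0.1608+0.055)/1.055)^2.4 ≈ 0.02217
  G=181: 181/255≈0.7098 > 0.04045 → ((0.7098+0.055)/1.055)^2.4 ≈ 0.46208
  B=182: 182/255≈0.7137 > 0.04045 → ((0.7137+0.055)/1.055)^2.4 ≈ 0.46778
  L2 = 0.2126×0.02217 + 0.7152×0.46208 + 0.0722×0.46778 ≈ 0.36897
Lighter = 0.73536, Darker = 0.36897
Ratio = (L_lighter + 0.05) / (L_darker + 0.05)
Ratio = (0.73536 + 0.05) / (0.36897 + 0.05) = 0.78536 / 0.41897 ≈ 1.8745
Ratio ≈ 1.87:1


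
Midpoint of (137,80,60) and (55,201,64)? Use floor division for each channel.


Midpoint: each channel = ⌊(C₁+C₂)/2⌋
R: ⌊(137+55)/2⌋ = 96
G: ⌊(80+201)/2⌋ = 140
B: ⌊(60+64)/2⌋ = 62
= RGB(96, 140, 62)


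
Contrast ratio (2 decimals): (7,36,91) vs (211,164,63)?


Linearize each sRGB channel c=v/255: c/12.92 if c ≤ 0.04045 else ((c+0.055)/1.055)^2.4
L = 0.2126×R_lin + 0.7152×G_lin + 0.0722×B_lin
Color 1 (7,36,91):
  R=7: 7/255≈0.0275 ≤ 0.04045 → 0.0275/12.92 ≈ 0.00212
  G=36: 36/255≈0.1412 > 0.04045 → ((0.1412+0.055)/1.055)^2.4 ≈ 0.01764
  B=91: 91/255≈0.3569 > 0.04045 → ((0.3569+0.055)/1.055)^2.4 ≈ 0.10462
  L1 = 0.2126×0.00212 + 0.7152×0.01764 + 0.0722×0.10462 ≈ 0.02062
Color 2 (211,164,63):
  R=211: 211/255≈0.8275 > 0.04045 → ((0.8275+0.055)/1.055)^2.4 ≈ 0.65141
  G=164: 164/255≈0.6431 > 0.04045 → ((0.6431+0.055)/1.055)^2.4 ≈ 0.37124
  B=63: 63/255≈0.2471 > 0.04045 → ((0.2471+0.055)/1.055)^2.4 ≈ 0.04971
  L2 = 0.2126×0.65141 + 0.7152×0.37124 + 0.0722×0.04971 ≈ 0.40759
Lighter = 0.40759, Darker = 0.02062
Ratio = (L_lighter + 0.05) / (L_darker + 0.05)
Ratio = (0.40759 + 0.05) / (0.02062 + 0.05) = 0.45759 / 0.07062 ≈ 6.4793
Ratio ≈ 6.48:1
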